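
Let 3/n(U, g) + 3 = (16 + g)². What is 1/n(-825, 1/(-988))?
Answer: 82310939/976144 ≈ 84.323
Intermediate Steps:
n(U, g) = 3/(-3 + (16 + g)²)
1/n(-825, 1/(-988)) = 1/(3/(-3 + (16 + 1/(-988))²)) = 1/(3/(-3 + (16 - 1/988)²)) = 1/(3/(-3 + (15807/988)²)) = 1/(3/(-3 + 249861249/976144)) = 1/(3/(246932817/976144)) = 1/(3*(976144/246932817)) = 1/(976144/82310939) = 82310939/976144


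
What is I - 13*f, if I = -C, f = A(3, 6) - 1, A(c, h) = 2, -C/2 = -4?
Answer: -21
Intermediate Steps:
C = 8 (C = -2*(-4) = 8)
f = 1 (f = 2 - 1 = 1)
I = -8 (I = -1*8 = -8)
I - 13*f = -8 - 13*1 = -8 - 13 = -21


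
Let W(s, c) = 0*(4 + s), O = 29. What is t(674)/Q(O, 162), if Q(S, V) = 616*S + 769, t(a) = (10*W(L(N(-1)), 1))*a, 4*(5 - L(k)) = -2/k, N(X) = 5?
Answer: 0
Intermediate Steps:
L(k) = 5 + 1/(2*k) (L(k) = 5 - (-1)/(2*k) = 5 + 1/(2*k))
W(s, c) = 0
t(a) = 0 (t(a) = (10*0)*a = 0*a = 0)
Q(S, V) = 769 + 616*S
t(674)/Q(O, 162) = 0/(769 + 616*29) = 0/(769 + 17864) = 0/18633 = 0*(1/18633) = 0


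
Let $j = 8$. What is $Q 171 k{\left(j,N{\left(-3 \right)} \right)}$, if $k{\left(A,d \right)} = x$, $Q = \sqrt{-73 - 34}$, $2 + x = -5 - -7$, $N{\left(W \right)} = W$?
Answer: $0$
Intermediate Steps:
$x = 0$ ($x = -2 - -2 = -2 + \left(-5 + 7\right) = -2 + 2 = 0$)
$Q = i \sqrt{107}$ ($Q = \sqrt{-107} = i \sqrt{107} \approx 10.344 i$)
$k{\left(A,d \right)} = 0$
$Q 171 k{\left(j,N{\left(-3 \right)} \right)} = i \sqrt{107} \cdot 171 \cdot 0 = 171 i \sqrt{107} \cdot 0 = 0$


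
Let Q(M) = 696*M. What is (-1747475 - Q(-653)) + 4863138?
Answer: 3570151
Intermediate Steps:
(-1747475 - Q(-653)) + 4863138 = (-1747475 - 696*(-653)) + 4863138 = (-1747475 - 1*(-454488)) + 4863138 = (-1747475 + 454488) + 4863138 = -1292987 + 4863138 = 3570151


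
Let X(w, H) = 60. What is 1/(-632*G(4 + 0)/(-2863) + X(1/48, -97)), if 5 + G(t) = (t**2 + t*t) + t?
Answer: 2863/191372 ≈ 0.014960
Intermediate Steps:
G(t) = -5 + t + 2*t**2 (G(t) = -5 + ((t**2 + t*t) + t) = -5 + ((t**2 + t**2) + t) = -5 + (2*t**2 + t) = -5 + (t + 2*t**2) = -5 + t + 2*t**2)
1/(-632*G(4 + 0)/(-2863) + X(1/48, -97)) = 1/(-632*(-5 + (4 + 0) + 2*(4 + 0)**2)/(-2863) + 60) = 1/(-632*(-5 + 4 + 2*4**2)*(-1/2863) + 60) = 1/(-632*(-5 + 4 + 2*16)*(-1/2863) + 60) = 1/(-632*(-5 + 4 + 32)*(-1/2863) + 60) = 1/(-632*31*(-1/2863) + 60) = 1/(-19592*(-1/2863) + 60) = 1/(19592/2863 + 60) = 1/(191372/2863) = 2863/191372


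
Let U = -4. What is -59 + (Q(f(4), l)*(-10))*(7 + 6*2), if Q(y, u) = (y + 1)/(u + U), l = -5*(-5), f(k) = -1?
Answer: -59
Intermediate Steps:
l = 25
Q(y, u) = (1 + y)/(-4 + u) (Q(y, u) = (y + 1)/(u - 4) = (1 + y)/(-4 + u))
-59 + (Q(f(4), l)*(-10))*(7 + 6*2) = -59 + (((1 - 1)/(-4 + 25))*(-10))*(7 + 6*2) = -59 + ((0/21)*(-10))*(7 + 12) = -59 + (((1/21)*0)*(-10))*19 = -59 + (0*(-10))*19 = -59 + 0*19 = -59 + 0 = -59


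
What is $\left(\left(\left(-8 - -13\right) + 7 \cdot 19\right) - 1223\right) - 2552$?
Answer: $-3637$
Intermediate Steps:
$\left(\left(\left(-8 - -13\right) + 7 \cdot 19\right) - 1223\right) - 2552 = \left(\left(\left(-8 + 13\right) + 133\right) - 1223\right) - 2552 = \left(\left(5 + 133\right) - 1223\right) - 2552 = \left(138 - 1223\right) - 2552 = -1085 - 2552 = -3637$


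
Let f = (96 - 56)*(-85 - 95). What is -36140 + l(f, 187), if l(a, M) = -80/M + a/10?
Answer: -6892900/187 ≈ -36860.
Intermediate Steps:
f = -7200 (f = 40*(-180) = -7200)
l(a, M) = -80/M + a/10 (l(a, M) = -80/M + a*(1/10) = -80/M + a/10)
-36140 + l(f, 187) = -36140 + (-80/187 + (1/10)*(-7200)) = -36140 + (-80*1/187 - 720) = -36140 + (-80/187 - 720) = -36140 - 134720/187 = -6892900/187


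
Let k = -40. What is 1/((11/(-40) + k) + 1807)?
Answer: 40/70669 ≈ 0.00056602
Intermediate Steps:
1/((11/(-40) + k) + 1807) = 1/((11/(-40) - 40) + 1807) = 1/((-1/40*11 - 40) + 1807) = 1/((-11/40 - 40) + 1807) = 1/(-1611/40 + 1807) = 1/(70669/40) = 40/70669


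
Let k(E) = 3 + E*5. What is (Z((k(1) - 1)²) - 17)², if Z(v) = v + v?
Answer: 6561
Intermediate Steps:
k(E) = 3 + 5*E
Z(v) = 2*v
(Z((k(1) - 1)²) - 17)² = (2*((3 + 5*1) - 1)² - 17)² = (2*((3 + 5) - 1)² - 17)² = (2*(8 - 1)² - 17)² = (2*7² - 17)² = (2*49 - 17)² = (98 - 17)² = 81² = 6561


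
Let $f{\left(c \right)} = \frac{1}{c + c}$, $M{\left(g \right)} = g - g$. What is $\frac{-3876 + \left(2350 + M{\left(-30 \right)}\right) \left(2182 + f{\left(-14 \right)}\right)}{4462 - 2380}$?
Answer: $\frac{23910787}{9716} \approx 2461.0$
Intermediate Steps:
$M{\left(g \right)} = 0$
$f{\left(c \right)} = \frac{1}{2 c}$
$\frac{-3876 + \left(2350 + M{\left(-30 \right)}\right) \left(2182 + f{\left(-14 \right)}\right)}{4462 - 2380} = \frac{-3876 + \left(2350 + 0\right) \left(2182 + \frac{1}{2 \left(-14\right)}\right)}{4462 - 2380} = \frac{-3876 + 2350 \left(2182 + \frac{1}{2} \left(- \frac{1}{14}\right)\right)}{2082} = \left(-3876 + 2350 \left(2182 - \frac{1}{28}\right)\right) \frac{1}{2082} = \left(-3876 + 2350 \cdot \frac{61095}{28}\right) \frac{1}{2082} = \left(-3876 + \frac{71786625}{14}\right) \frac{1}{2082} = \frac{71732361}{14} \cdot \frac{1}{2082} = \frac{23910787}{9716}$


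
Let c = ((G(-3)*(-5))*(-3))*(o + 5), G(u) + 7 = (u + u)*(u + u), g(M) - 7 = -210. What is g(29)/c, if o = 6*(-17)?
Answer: 7/1455 ≈ 0.0048110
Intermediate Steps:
o = -102
g(M) = -203 (g(M) = 7 - 210 = -203)
G(u) = -7 + 4*u**2 (G(u) = -7 + (u + u)*(u + u) = -7 + (2*u)*(2*u) = -7 + 4*u**2)
c = -42195 (c = (((-7 + 4*(-3)**2)*(-5))*(-3))*(-102 + 5) = (((-7 + 4*9)*(-5))*(-3))*(-97) = (((-7 + 36)*(-5))*(-3))*(-97) = ((29*(-5))*(-3))*(-97) = -145*(-3)*(-97) = 435*(-97) = -42195)
g(29)/c = -203/(-42195) = -203*(-1/42195) = 7/1455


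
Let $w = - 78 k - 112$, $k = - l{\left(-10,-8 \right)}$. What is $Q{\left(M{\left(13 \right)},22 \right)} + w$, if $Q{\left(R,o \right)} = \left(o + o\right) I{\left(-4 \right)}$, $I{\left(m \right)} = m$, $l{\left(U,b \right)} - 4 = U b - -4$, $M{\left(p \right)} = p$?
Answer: $6576$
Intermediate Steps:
$l{\left(U,b \right)} = 8 + U b$ ($l{\left(U,b \right)} = 4 + \left(U b - -4\right) = 4 + \left(U b + 4\right) = 4 + \left(4 + U b\right) = 8 + U b$)
$Q{\left(R,o \right)} = - 8 o$ ($Q{\left(R,o \right)} = \left(o + o\right) \left(-4\right) = 2 o \left(-4\right) = - 8 o$)
$k = -88$ ($k = - (8 - -80) = - (8 + 80) = \left(-1\right) 88 = -88$)
$w = 6752$ ($w = \left(-78\right) \left(-88\right) - 112 = 6864 - 112 = 6752$)
$Q{\left(M{\left(13 \right)},22 \right)} + w = \left(-8\right) 22 + 6752 = -176 + 6752 = 6576$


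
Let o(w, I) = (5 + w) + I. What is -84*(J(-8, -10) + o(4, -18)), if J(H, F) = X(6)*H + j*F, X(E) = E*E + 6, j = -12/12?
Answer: 28140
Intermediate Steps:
o(w, I) = 5 + I + w
j = -1 (j = -12*1/12 = -1)
X(E) = 6 + E² (X(E) = E² + 6 = 6 + E²)
J(H, F) = -F + 42*H (J(H, F) = (6 + 6²)*H - F = (6 + 36)*H - F = 42*H - F = -F + 42*H)
-84*(J(-8, -10) + o(4, -18)) = -84*((-1*(-10) + 42*(-8)) + (5 - 18 + 4)) = -84*((10 - 336) - 9) = -84*(-326 - 9) = -84*(-335) = 28140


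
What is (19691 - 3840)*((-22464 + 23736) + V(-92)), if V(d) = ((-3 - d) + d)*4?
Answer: 19972260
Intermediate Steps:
V(d) = -12 (V(d) = -3*4 = -12)
(19691 - 3840)*((-22464 + 23736) + V(-92)) = (19691 - 3840)*((-22464 + 23736) - 12) = 15851*(1272 - 12) = 15851*1260 = 19972260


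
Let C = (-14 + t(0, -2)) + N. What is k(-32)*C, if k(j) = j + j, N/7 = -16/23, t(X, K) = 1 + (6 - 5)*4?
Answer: 20416/23 ≈ 887.65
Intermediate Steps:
t(X, K) = 5 (t(X, K) = 1 + 1*4 = 1 + 4 = 5)
N = -112/23 (N = 7*(-16/23) = -112/23 ≈ -4.8696)
C = -319/23 (C = (-14 + 5) - 112/23 = -9 - 112/23 = -319/23 ≈ -13.870)
k(j) = 2*j
k(-32)*C = (2*(-32))*(-319/23) = -64*(-319/23) = 20416/23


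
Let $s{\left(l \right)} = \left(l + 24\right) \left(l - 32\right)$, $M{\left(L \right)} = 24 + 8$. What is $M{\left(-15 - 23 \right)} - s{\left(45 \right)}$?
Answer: $-865$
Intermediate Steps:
$M{\left(L \right)} = 32$
$s{\left(l \right)} = \left(-32 + l\right) \left(24 + l\right)$ ($s{\left(l \right)} = \left(24 + l\right) \left(-32 + l\right) = \left(-32 + l\right) \left(24 + l\right)$)
$M{\left(-15 - 23 \right)} - s{\left(45 \right)} = 32 - \left(-768 + 45^{2} - 360\right) = 32 - \left(-768 + 2025 - 360\right) = 32 - 897 = -865$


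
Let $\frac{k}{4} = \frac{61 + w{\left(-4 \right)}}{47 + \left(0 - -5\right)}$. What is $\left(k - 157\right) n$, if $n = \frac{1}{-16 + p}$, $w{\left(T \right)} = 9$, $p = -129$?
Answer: $\frac{1971}{1885} \approx 1.0456$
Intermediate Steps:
$n = - \frac{1}{145}$ ($n = \frac{1}{-16 - 129} = \frac{1}{-145} = - \frac{1}{145} \approx -0.0068966$)
$k = \frac{70}{13}$ ($k = 4 \frac{61 + 9}{47 + \left(0 - -5\right)} = 4 \frac{70}{47 + \left(0 + 5\right)} = 4 \frac{70}{47 + 5} = 4 \cdot \frac{70}{52} = 4 \cdot 70 \cdot \frac{1}{52} = 4 \cdot \frac{35}{26} = \frac{70}{13} \approx 5.3846$)
$\left(k - 157\right) n = \left(\frac{70}{13} - 157\right) \left(- \frac{1}{145}\right) = \left(- \frac{1971}{13}\right) \left(- \frac{1}{145}\right) = \frac{1971}{1885}$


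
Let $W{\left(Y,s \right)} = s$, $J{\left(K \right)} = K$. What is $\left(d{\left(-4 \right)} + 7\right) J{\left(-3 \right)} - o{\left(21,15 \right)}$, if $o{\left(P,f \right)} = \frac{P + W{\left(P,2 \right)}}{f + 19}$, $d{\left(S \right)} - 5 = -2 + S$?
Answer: $- \frac{635}{34} \approx -18.676$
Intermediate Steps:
$d{\left(S \right)} = 3 + S$ ($d{\left(S \right)} = 5 + \left(-2 + S\right) = 3 + S$)
$o{\left(P,f \right)} = \frac{2 + P}{19 + f}$ ($o{\left(P,f \right)} = \frac{P + 2}{f + 19} = \frac{2 + P}{19 + f}$)
$\left(d{\left(-4 \right)} + 7\right) J{\left(-3 \right)} - o{\left(21,15 \right)} = \left(\left(3 - 4\right) + 7\right) \left(-3\right) - \frac{2 + 21}{19 + 15} = \left(-1 + 7\right) \left(-3\right) - \frac{1}{34} \cdot 23 = 6 \left(-3\right) - \frac{1}{34} \cdot 23 = -18 - \frac{23}{34} = - \frac{635}{34}$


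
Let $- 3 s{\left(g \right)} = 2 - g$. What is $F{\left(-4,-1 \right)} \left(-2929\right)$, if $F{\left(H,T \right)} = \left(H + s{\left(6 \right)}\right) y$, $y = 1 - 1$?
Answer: $0$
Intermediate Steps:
$s{\left(g \right)} = - \frac{2}{3} + \frac{g}{3}$ ($s{\left(g \right)} = - \frac{2 - g}{3} = - \frac{2}{3} + \frac{g}{3}$)
$y = 0$ ($y = 1 - 1 = 0$)
$F{\left(H,T \right)} = 0$ ($F{\left(H,T \right)} = \left(H + \left(- \frac{2}{3} + \frac{1}{3} \cdot 6\right)\right) 0 = \left(H + \left(- \frac{2}{3} + 2\right)\right) 0 = \left(H + \frac{4}{3}\right) 0 = \left(\frac{4}{3} + H\right) 0 = 0$)
$F{\left(-4,-1 \right)} \left(-2929\right) = 0 \left(-2929\right) = 0$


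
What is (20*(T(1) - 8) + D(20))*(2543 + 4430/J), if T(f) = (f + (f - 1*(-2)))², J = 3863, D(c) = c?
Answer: 1769047020/3863 ≈ 4.5795e+5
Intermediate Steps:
T(f) = (2 + 2*f)² (T(f) = (f + (f + 2))² = (f + (2 + f))² = (2 + 2*f)²)
(20*(T(1) - 8) + D(20))*(2543 + 4430/J) = (20*(4*(1 + 1)² - 8) + 20)*(2543 + 4430/3863) = (20*(4*2² - 8) + 20)*(2543 + 4430*(1/3863)) = (20*(4*4 - 8) + 20)*(2543 + 4430/3863) = (20*(16 - 8) + 20)*(9828039/3863) = (20*8 + 20)*(9828039/3863) = (160 + 20)*(9828039/3863) = 180*(9828039/3863) = 1769047020/3863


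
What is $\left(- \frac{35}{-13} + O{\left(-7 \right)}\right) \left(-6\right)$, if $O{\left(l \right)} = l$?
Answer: $\frac{336}{13} \approx 25.846$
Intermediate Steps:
$\left(- \frac{35}{-13} + O{\left(-7 \right)}\right) \left(-6\right) = \left(- \frac{35}{-13} - 7\right) \left(-6\right) = \left(\left(-35\right) \left(- \frac{1}{13}\right) - 7\right) \left(-6\right) = \left(\frac{35}{13} - 7\right) \left(-6\right) = \left(- \frac{56}{13}\right) \left(-6\right) = \frac{336}{13}$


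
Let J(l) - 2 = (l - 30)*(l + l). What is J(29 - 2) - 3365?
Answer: -3525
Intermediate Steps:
J(l) = 2 + 2*l*(-30 + l) (J(l) = 2 + (l - 30)*(l + l) = 2 + (-30 + l)*(2*l) = 2 + 2*l*(-30 + l))
J(29 - 2) - 3365 = (2 - 60*(29 - 2) + 2*(29 - 2)**2) - 3365 = (2 - 60*27 + 2*27**2) - 3365 = (2 - 1620 + 2*729) - 3365 = (2 - 1620 + 1458) - 3365 = -160 - 3365 = -3525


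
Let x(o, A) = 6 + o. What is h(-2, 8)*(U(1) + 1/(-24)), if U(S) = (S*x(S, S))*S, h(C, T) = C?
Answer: -167/12 ≈ -13.917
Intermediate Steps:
U(S) = S²*(6 + S) (U(S) = (S*(6 + S))*S = S²*(6 + S))
h(-2, 8)*(U(1) + 1/(-24)) = -2*(1²*(6 + 1) + 1/(-24)) = -2*(1*7 - 1/24) = -2*(7 - 1/24) = -2*167/24 = -167/12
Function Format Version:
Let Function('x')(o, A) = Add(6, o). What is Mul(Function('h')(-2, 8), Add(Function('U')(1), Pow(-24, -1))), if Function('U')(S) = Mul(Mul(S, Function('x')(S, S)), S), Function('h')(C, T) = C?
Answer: Rational(-167, 12) ≈ -13.917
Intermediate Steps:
Function('U')(S) = Mul(Pow(S, 2), Add(6, S)) (Function('U')(S) = Mul(Mul(S, Add(6, S)), S) = Mul(Pow(S, 2), Add(6, S)))
Mul(Function('h')(-2, 8), Add(Function('U')(1), Pow(-24, -1))) = Mul(-2, Add(Mul(Pow(1, 2), Add(6, 1)), Pow(-24, -1))) = Mul(-2, Add(Mul(1, 7), Rational(-1, 24))) = Mul(-2, Add(7, Rational(-1, 24))) = Mul(-2, Rational(167, 24)) = Rational(-167, 12)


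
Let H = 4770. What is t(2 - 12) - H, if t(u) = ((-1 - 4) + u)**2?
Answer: -4545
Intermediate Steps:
t(u) = (-5 + u)**2
t(2 - 12) - H = (-5 + (2 - 12))**2 - 1*4770 = (-5 - 10)**2 - 4770 = (-15)**2 - 4770 = 225 - 4770 = -4545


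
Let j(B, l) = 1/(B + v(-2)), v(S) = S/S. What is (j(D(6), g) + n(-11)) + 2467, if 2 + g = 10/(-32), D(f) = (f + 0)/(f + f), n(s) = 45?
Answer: 7538/3 ≈ 2512.7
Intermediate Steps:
D(f) = ½ (D(f) = f/((2*f)) = f*(1/(2*f)) = ½)
v(S) = 1
g = -37/16 (g = -2 + 10/(-32) = -2 + 10*(-1/32) = -2 - 5/16 = -37/16 ≈ -2.3125)
j(B, l) = 1/(1 + B) (j(B, l) = 1/(B + 1) = 1/(1 + B))
(j(D(6), g) + n(-11)) + 2467 = (1/(1 + ½) + 45) + 2467 = (1/(3/2) + 45) + 2467 = (⅔ + 45) + 2467 = 137/3 + 2467 = 7538/3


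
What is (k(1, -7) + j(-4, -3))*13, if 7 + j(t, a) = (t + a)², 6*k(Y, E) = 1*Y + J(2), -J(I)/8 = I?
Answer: 1027/2 ≈ 513.50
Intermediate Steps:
J(I) = -8*I
k(Y, E) = -8/3 + Y/6 (k(Y, E) = (1*Y - 8*2)/6 = (Y - 16)/6 = (-16 + Y)/6 = -8/3 + Y/6)
j(t, a) = -7 + (a + t)² (j(t, a) = -7 + (t + a)² = -7 + (a + t)²)
(k(1, -7) + j(-4, -3))*13 = ((-8/3 + (⅙)*1) + (-7 + (-3 - 4)²))*13 = ((-8/3 + ⅙) + (-7 + (-7)²))*13 = (-5/2 + (-7 + 49))*13 = (-5/2 + 42)*13 = (79/2)*13 = 1027/2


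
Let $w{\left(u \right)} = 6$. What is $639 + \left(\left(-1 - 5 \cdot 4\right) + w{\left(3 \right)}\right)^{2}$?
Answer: $864$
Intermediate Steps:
$639 + \left(\left(-1 - 5 \cdot 4\right) + w{\left(3 \right)}\right)^{2} = 639 + \left(\left(-1 - 5 \cdot 4\right) + 6\right)^{2} = 639 + \left(\left(-1 - 20\right) + 6\right)^{2} = 639 + \left(-21 + 6\right)^{2} = 639 + \left(-15\right)^{2} = 639 + 225 = 864$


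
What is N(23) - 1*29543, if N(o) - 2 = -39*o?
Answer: -30438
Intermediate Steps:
N(o) = 2 - 39*o
N(23) - 1*29543 = (2 - 39*23) - 1*29543 = (2 - 897) - 29543 = -895 - 29543 = -30438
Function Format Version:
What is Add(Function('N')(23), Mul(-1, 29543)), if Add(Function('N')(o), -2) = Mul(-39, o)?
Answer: -30438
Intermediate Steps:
Function('N')(o) = Add(2, Mul(-39, o))
Add(Function('N')(23), Mul(-1, 29543)) = Add(Add(2, Mul(-39, 23)), Mul(-1, 29543)) = Add(Add(2, -897), -29543) = Add(-895, -29543) = -30438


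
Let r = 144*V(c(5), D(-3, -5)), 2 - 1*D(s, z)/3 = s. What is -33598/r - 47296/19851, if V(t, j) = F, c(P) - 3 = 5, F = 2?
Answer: -113429191/952848 ≈ -119.04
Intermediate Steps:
c(P) = 8 (c(P) = 3 + 5 = 8)
D(s, z) = 6 - 3*s
V(t, j) = 2
r = 288 (r = 144*2 = 288)
-33598/r - 47296/19851 = -33598/288 - 47296/19851 = -33598*1/288 - 47296*1/19851 = -16799/144 - 47296/19851 = -113429191/952848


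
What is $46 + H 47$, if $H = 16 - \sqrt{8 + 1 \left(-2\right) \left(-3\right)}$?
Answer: $798 - 47 \sqrt{14} \approx 622.14$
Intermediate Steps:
$H = 16 - \sqrt{14}$ ($H = 16 - \sqrt{8 - -6} = 16 - \sqrt{8 + 6} = 16 - \sqrt{14} \approx 12.258$)
$46 + H 47 = 46 + \left(16 - \sqrt{14}\right) 47 = 46 + \left(752 - 47 \sqrt{14}\right) = 798 - 47 \sqrt{14}$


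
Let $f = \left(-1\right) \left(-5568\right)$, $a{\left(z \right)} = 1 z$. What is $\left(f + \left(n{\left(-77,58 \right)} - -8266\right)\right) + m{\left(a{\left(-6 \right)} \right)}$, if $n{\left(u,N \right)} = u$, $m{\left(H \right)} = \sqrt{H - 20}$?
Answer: $13757 + i \sqrt{26} \approx 13757.0 + 5.099 i$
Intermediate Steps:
$a{\left(z \right)} = z$
$m{\left(H \right)} = \sqrt{-20 + H}$
$f = 5568$
$\left(f + \left(n{\left(-77,58 \right)} - -8266\right)\right) + m{\left(a{\left(-6 \right)} \right)} = \left(5568 - -8189\right) + \sqrt{-20 - 6} = \left(5568 + \left(-77 + 8266\right)\right) + \sqrt{-26} = \left(5568 + 8189\right) + i \sqrt{26} = 13757 + i \sqrt{26}$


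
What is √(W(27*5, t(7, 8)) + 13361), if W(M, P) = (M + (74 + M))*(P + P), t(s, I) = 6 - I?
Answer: √11985 ≈ 109.48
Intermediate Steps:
W(M, P) = 2*P*(74 + 2*M) (W(M, P) = (74 + 2*M)*(2*P) = 2*P*(74 + 2*M))
√(W(27*5, t(7, 8)) + 13361) = √(4*(6 - 1*8)*(37 + 27*5) + 13361) = √(4*(6 - 8)*(37 + 135) + 13361) = √(4*(-2)*172 + 13361) = √(-1376 + 13361) = √11985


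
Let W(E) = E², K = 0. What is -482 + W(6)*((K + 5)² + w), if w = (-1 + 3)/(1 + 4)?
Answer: 2162/5 ≈ 432.40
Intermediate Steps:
w = ⅖ (w = 2/5 = 2*(⅕) = ⅖ ≈ 0.40000)
-482 + W(6)*((K + 5)² + w) = -482 + 6²*((0 + 5)² + ⅖) = -482 + 36*(5² + ⅖) = -482 + 36*(25 + ⅖) = -482 + 36*(127/5) = -482 + 4572/5 = 2162/5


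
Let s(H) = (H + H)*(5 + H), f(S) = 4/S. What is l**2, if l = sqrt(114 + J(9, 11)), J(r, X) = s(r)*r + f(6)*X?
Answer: 7168/3 ≈ 2389.3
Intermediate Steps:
s(H) = 2*H*(5 + H) (s(H) = (2*H)*(5 + H) = 2*H*(5 + H))
J(r, X) = 2*X/3 + 2*r**2*(5 + r) (J(r, X) = (2*r*(5 + r))*r + (4/6)*X = 2*r**2*(5 + r) + (4*(1/6))*X = 2*r**2*(5 + r) + 2*X/3 = 2*X/3 + 2*r**2*(5 + r))
l = 32*sqrt(21)/3 (l = sqrt(114 + ((2/3)*11 + 2*9**2*(5 + 9))) = sqrt(114 + (22/3 + 2*81*14)) = sqrt(114 + (22/3 + 2268)) = sqrt(114 + 6826/3) = sqrt(7168/3) = 32*sqrt(21)/3 ≈ 48.881)
l**2 = (32*sqrt(21)/3)**2 = 7168/3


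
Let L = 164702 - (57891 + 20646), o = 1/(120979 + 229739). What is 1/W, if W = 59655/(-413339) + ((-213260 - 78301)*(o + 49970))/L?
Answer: -4163648684031110/704015687953365838123 ≈ -5.9141e-6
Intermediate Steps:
o = 1/350718 ≈ 2.8513e-6
L = 86165 (L = 164702 - 1*78537 = 164702 - 78537 = 86165)
W = -704015687953365838123/4163648684031110 (W = 59655/(-413339) + ((-213260 - 78301)*(1/350718 + 49970))/86165 = 59655*(-1/413339) - 291561*17525378461/350718*(1/86165) = -59655/413339 - 1703238956489207/116906*1/86165 = -59655/413339 - 1703238956489207/10073205490 = -704015687953365838123/4163648684031110 ≈ -1.6909e+5)
1/W = 1/(-704015687953365838123/4163648684031110) = -4163648684031110/704015687953365838123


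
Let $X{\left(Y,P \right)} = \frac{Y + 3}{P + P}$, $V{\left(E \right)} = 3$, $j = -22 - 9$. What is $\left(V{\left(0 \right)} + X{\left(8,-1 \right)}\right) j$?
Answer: $\frac{155}{2} \approx 77.5$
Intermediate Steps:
$j = -31$
$X{\left(Y,P \right)} = \frac{3 + Y}{2 P}$
$\left(V{\left(0 \right)} + X{\left(8,-1 \right)}\right) j = \left(3 + \frac{3 + 8}{2 \left(-1\right)}\right) \left(-31\right) = \left(3 + \frac{1}{2} \left(-1\right) 11\right) \left(-31\right) = \left(3 - \frac{11}{2}\right) \left(-31\right) = \left(- \frac{5}{2}\right) \left(-31\right) = \frac{155}{2}$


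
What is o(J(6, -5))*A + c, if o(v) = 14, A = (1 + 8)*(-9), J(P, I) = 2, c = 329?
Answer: -805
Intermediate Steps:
A = -81 (A = 9*(-9) = -81)
o(J(6, -5))*A + c = 14*(-81) + 329 = -1134 + 329 = -805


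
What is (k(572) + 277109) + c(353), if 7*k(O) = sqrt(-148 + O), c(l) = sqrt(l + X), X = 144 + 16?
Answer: 277109 + 3*sqrt(57) + 2*sqrt(106)/7 ≈ 2.7713e+5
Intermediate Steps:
X = 160
c(l) = sqrt(160 + l) (c(l) = sqrt(l + 160) = sqrt(160 + l))
k(O) = sqrt(-148 + O)/7
(k(572) + 277109) + c(353) = (sqrt(-148 + 572)/7 + 277109) + sqrt(160 + 353) = (sqrt(424)/7 + 277109) + sqrt(513) = ((2*sqrt(106))/7 + 277109) + 3*sqrt(57) = (2*sqrt(106)/7 + 277109) + 3*sqrt(57) = (277109 + 2*sqrt(106)/7) + 3*sqrt(57) = 277109 + 3*sqrt(57) + 2*sqrt(106)/7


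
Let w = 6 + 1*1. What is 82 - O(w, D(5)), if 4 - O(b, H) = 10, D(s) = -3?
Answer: 88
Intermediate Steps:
w = 7 (w = 6 + 1 = 7)
O(b, H) = -6 (O(b, H) = 4 - 1*10 = 4 - 10 = -6)
82 - O(w, D(5)) = 82 - 1*(-6) = 82 + 6 = 88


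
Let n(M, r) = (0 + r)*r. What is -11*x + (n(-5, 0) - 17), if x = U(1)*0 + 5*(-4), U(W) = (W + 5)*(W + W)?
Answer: 203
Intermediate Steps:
n(M, r) = r² (n(M, r) = r*r = r²)
U(W) = 2*W*(5 + W) (U(W) = (5 + W)*(2*W) = 2*W*(5 + W))
x = -20 (x = (2*1*(5 + 1))*0 + 5*(-4) = (2*1*6)*0 - 20 = 12*0 - 20 = 0 - 20 = -20)
-11*x + (n(-5, 0) - 17) = -11*(-20) + (0² - 17) = 220 + (0 - 17) = 220 - 17 = 203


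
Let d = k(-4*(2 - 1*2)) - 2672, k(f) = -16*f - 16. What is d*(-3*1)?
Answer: 8064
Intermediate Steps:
k(f) = -16 - 16*f
d = -2688 (d = (-16 - (-64)*(2 - 1*2)) - 2672 = (-16 - (-64)*(2 - 2)) - 2672 = (-16 - (-64)*0) - 2672 = (-16 - 16*0) - 2672 = (-16 + 0) - 2672 = -16 - 2672 = -2688)
d*(-3*1) = -(-8064) = -2688*(-3) = 8064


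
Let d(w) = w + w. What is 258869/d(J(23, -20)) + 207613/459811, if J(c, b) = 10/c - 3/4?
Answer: -5475411412137/13334519 ≈ -4.1062e+5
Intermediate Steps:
J(c, b) = -¾ + 10/c (J(c, b) = 10/c - 3*¼ = 10/c - ¾ = -¾ + 10/c)
d(w) = 2*w
258869/d(J(23, -20)) + 207613/459811 = 258869/((2*(-¾ + 10/23))) + 207613/459811 = 258869/((2*(-29/92))) + 207613/459811 = 258869/(-29/46) + 207613/459811 = 258869*(-46/29) + 207613/459811 = -11907974/29 + 207613/459811 = -5475411412137/13334519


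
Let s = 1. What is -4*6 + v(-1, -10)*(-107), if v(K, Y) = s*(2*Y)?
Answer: 2116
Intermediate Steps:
v(K, Y) = 2*Y (v(K, Y) = 1*(2*Y) = 2*Y)
-4*6 + v(-1, -10)*(-107) = -4*6 + (2*(-10))*(-107) = -24 - 20*(-107) = -24 + 2140 = 2116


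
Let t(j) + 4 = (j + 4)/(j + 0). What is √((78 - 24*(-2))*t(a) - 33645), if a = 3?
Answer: I*√33855 ≈ 184.0*I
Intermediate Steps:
t(j) = -4 + (4 + j)/j (t(j) = -4 + (j + 4)/(j + 0) = -4 + (4 + j)/j)
√((78 - 24*(-2))*t(a) - 33645) = √((78 - 24*(-2))*(-3 + 4/3) - 33645) = √((78 + 48)*(-3 + 4*(⅓)) - 33645) = √(126*(-3 + 4/3) - 33645) = √(126*(-5/3) - 33645) = √(-210 - 33645) = √(-33855) = I*√33855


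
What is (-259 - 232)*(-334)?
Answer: 163994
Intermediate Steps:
(-259 - 232)*(-334) = -491*(-334) = 163994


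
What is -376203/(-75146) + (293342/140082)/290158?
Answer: 1911392054408000/381797221873947 ≈ 5.0063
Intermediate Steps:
-376203/(-75146) + (293342/140082)/290158 = -376203*(-1/75146) + (293342*(1/140082))*(1/290158) = 376203/75146 + (146671/70041)*(1/290158) = 376203/75146 + 146671/20322956478 = 1911392054408000/381797221873947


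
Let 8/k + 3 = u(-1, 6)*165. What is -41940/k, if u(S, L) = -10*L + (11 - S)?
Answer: 83072655/2 ≈ 4.1536e+7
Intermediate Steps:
u(S, L) = 11 - S - 10*L
k = -8/7923 (k = 8/(-3 + (11 - 1*(-1) - 10*6)*165) = 8/(-3 + (11 + 1 - 60)*165) = 8/(-3 - 48*165) = 8/(-3 - 7920) = 8/(-7923) = 8*(-1/7923) = -8/7923 ≈ -0.0010097)
-41940/k = -41940/(-8/7923) = -41940*(-7923/8) = 83072655/2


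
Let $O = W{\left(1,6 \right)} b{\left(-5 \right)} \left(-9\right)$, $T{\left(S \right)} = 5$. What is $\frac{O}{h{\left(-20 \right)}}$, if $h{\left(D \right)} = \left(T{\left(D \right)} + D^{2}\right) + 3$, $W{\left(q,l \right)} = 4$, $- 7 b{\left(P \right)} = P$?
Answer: $- \frac{15}{238} \approx -0.063025$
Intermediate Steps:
$b{\left(P \right)} = - \frac{P}{7}$
$h{\left(D \right)} = 8 + D^{2}$ ($h{\left(D \right)} = \left(5 + D^{2}\right) + 3 = 8 + D^{2}$)
$O = - \frac{180}{7}$ ($O = 4 \left(\left(- \frac{1}{7}\right) \left(-5\right)\right) \left(-9\right) = 4 \cdot \frac{5}{7} \left(-9\right) = \frac{20}{7} \left(-9\right) = - \frac{180}{7} \approx -25.714$)
$\frac{O}{h{\left(-20 \right)}} = - \frac{180}{7 \left(8 + \left(-20\right)^{2}\right)} = - \frac{180}{7 \left(8 + 400\right)} = - \frac{180}{7 \cdot 408} = \left(- \frac{180}{7}\right) \frac{1}{408} = - \frac{15}{238}$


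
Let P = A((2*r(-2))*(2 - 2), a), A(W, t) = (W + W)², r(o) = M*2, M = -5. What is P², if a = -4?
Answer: 0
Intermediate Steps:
r(o) = -10 (r(o) = -5*2 = -10)
A(W, t) = 4*W² (A(W, t) = (2*W)² = 4*W²)
P = 0 (P = 4*((2*(-10))*(2 - 2))² = 4*(-20*0)² = 4*0² = 4*0 = 0)
P² = 0² = 0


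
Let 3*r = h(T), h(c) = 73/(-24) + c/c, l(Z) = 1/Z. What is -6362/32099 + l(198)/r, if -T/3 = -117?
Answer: -3557514/17301361 ≈ -0.20562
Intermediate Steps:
T = 351 (T = -3*(-117) = 351)
h(c) = -49/24 (h(c) = 73*(-1/24) + 1 = -73/24 + 1 = -49/24)
r = -49/72 (r = (⅓)*(-49/24) = -49/72 ≈ -0.68056)
-6362/32099 + l(198)/r = -6362/32099 + 1/(198*(-49/72)) = -6362*1/32099 + (1/198)*(-72/49) = -6362/32099 - 4/539 = -3557514/17301361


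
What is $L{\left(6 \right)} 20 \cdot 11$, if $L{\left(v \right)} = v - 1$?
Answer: $1100$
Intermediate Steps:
$L{\left(v \right)} = -1 + v$
$L{\left(6 \right)} 20 \cdot 11 = \left(-1 + 6\right) 20 \cdot 11 = 5 \cdot 20 \cdot 11 = 100 \cdot 11 = 1100$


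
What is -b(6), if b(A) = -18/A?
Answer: 3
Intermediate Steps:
-b(6) = -(-18)/6 = -1*(-3) = 3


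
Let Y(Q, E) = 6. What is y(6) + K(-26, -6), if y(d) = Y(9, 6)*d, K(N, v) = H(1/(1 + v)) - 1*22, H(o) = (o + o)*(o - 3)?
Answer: 382/25 ≈ 15.280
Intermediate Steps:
H(o) = 2*o*(-3 + o) (H(o) = (2*o)*(-3 + o) = 2*o*(-3 + o))
K(N, v) = -22 + 2*(-3 + 1/(1 + v))/(1 + v) (K(N, v) = 2*(-3 + 1/(1 + v))/(1 + v) - 1*22 = 2*(-3 + 1/(1 + v))/(1 + v) - 22 = -22 + 2*(-3 + 1/(1 + v))/(1 + v))
y(d) = 6*d
y(6) + K(-26, -6) = 6*6 + 2*(-2 - 11*(1 - 6)**2 - 3*(-6))/(1 - 6)**2 = 36 + 2*(-2 - 11*(-5)**2 + 18)/(-5)**2 = 36 + 2*(1/25)*(-2 - 11*25 + 18) = 36 + 2*(1/25)*(-2 - 275 + 18) = 36 + 2*(1/25)*(-259) = 36 - 518/25 = 382/25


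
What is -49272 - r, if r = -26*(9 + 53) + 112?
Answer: -47772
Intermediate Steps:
r = -1500 (r = -26*62 + 112 = -1612 + 112 = -1500)
-49272 - r = -49272 - 1*(-1500) = -49272 + 1500 = -47772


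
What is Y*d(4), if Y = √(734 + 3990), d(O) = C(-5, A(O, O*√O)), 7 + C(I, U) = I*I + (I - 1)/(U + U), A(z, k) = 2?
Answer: 33*√1181 ≈ 1134.1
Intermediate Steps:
C(I, U) = -7 + I² + (-1 + I)/(2*U) (C(I, U) = -7 + (I*I + (I - 1)/(U + U)) = -7 + (I² + (-1 + I)/((2*U))) = -7 + (I² + (-1 + I)*(1/(2*U))) = -7 + (I² + (-1 + I)/(2*U)) = -7 + I² + (-1 + I)/(2*U))
d(O) = 33/2 (d(O) = (½)*(-1 - 5 + 2*2*(-7 + (-5)²))/2 = (½)*(½)*(-1 - 5 + 2*2*(-7 + 25)) = (½)*(½)*(-1 - 5 + 2*2*18) = (½)*(½)*(-1 - 5 + 72) = (½)*(½)*66 = 33/2)
Y = 2*√1181 (Y = √4724 = 2*√1181 ≈ 68.731)
Y*d(4) = (2*√1181)*(33/2) = 33*√1181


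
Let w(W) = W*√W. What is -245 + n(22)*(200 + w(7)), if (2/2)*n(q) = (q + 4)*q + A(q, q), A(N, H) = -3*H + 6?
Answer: 102155 + 3584*√7 ≈ 1.1164e+5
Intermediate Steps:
w(W) = W^(3/2)
A(N, H) = 6 - 3*H
n(q) = 6 - 3*q + q*(4 + q) (n(q) = (q + 4)*q + (6 - 3*q) = (4 + q)*q + (6 - 3*q) = q*(4 + q) + (6 - 3*q) = 6 - 3*q + q*(4 + q))
-245 + n(22)*(200 + w(7)) = -245 + (6 + 22 + 22²)*(200 + 7^(3/2)) = -245 + (6 + 22 + 484)*(200 + 7*√7) = -245 + 512*(200 + 7*√7) = -245 + (102400 + 3584*√7) = 102155 + 3584*√7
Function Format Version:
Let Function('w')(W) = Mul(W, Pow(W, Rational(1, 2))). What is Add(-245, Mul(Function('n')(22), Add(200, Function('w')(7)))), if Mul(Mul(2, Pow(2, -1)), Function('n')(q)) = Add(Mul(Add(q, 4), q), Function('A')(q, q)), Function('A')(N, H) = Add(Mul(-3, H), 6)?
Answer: Add(102155, Mul(3584, Pow(7, Rational(1, 2)))) ≈ 1.1164e+5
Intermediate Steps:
Function('w')(W) = Pow(W, Rational(3, 2))
Function('A')(N, H) = Add(6, Mul(-3, H))
Function('n')(q) = Add(6, Mul(-3, q), Mul(q, Add(4, q))) (Function('n')(q) = Add(Mul(Add(q, 4), q), Add(6, Mul(-3, q))) = Add(Mul(Add(4, q), q), Add(6, Mul(-3, q))) = Add(Mul(q, Add(4, q)), Add(6, Mul(-3, q))) = Add(6, Mul(-3, q), Mul(q, Add(4, q))))
Add(-245, Mul(Function('n')(22), Add(200, Function('w')(7)))) = Add(-245, Mul(Add(6, 22, Pow(22, 2)), Add(200, Pow(7, Rational(3, 2))))) = Add(-245, Mul(Add(6, 22, 484), Add(200, Mul(7, Pow(7, Rational(1, 2)))))) = Add(-245, Mul(512, Add(200, Mul(7, Pow(7, Rational(1, 2)))))) = Add(-245, Add(102400, Mul(3584, Pow(7, Rational(1, 2))))) = Add(102155, Mul(3584, Pow(7, Rational(1, 2))))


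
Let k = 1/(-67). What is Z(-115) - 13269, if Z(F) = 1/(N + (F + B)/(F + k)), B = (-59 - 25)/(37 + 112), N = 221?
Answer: -3382327285949/254904547 ≈ -13269.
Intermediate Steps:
B = -84/149 ≈ -0.56376
k = -1/67 ≈ -0.014925
Z(F) = 1/(221 + (-84/149 + F)/(-1/67 + F)) (Z(F) = 1/(221 + (F - 84/149)/(F - 1/67)) = 1/(221 + (-84/149 + F)/(-1/67 + F)))
Z(-115) - 13269 = 149*(-1 + 67*(-115))/(-38557 + 2216226*(-115)) - 13269 = 149*(-1 - 7705)/(-38557 - 254865990) - 13269 = 149*(-7706)/(-254904547) - 13269 = 149*(-1/254904547)*(-7706) - 13269 = 1148194/254904547 - 13269 = -3382327285949/254904547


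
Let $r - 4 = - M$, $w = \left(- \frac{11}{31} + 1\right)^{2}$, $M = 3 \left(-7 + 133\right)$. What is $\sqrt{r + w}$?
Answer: $\frac{i \sqrt{359014}}{31} \approx 19.328 i$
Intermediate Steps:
$M = 378$ ($M = 3 \cdot 126 = 378$)
$w = \frac{400}{961}$ ($w = \left(\left(-11\right) \frac{1}{31} + 1\right)^{2} = \left(- \frac{11}{31} + 1\right)^{2} = \left(\frac{20}{31}\right)^{2} = \frac{400}{961} \approx 0.41623$)
$r = -374$ ($r = 4 - 378 = -374$)
$\sqrt{r + w} = \sqrt{-374 + \frac{400}{961}} = \sqrt{- \frac{359014}{961}} = \frac{i \sqrt{359014}}{31}$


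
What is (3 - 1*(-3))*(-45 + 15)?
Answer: -180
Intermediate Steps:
(3 - 1*(-3))*(-45 + 15) = (3 + 3)*(-30) = 6*(-30) = -180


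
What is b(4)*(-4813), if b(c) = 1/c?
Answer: -4813/4 ≈ -1203.3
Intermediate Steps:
b(4)*(-4813) = -4813/4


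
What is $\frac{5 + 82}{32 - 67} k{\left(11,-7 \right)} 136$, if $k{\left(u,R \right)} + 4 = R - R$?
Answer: $\frac{47328}{35} \approx 1352.2$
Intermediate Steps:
$k{\left(u,R \right)} = -4$ ($k{\left(u,R \right)} = -4 + \left(R - R\right) = -4 + 0 = -4$)
$\frac{5 + 82}{32 - 67} k{\left(11,-7 \right)} 136 = \frac{5 + 82}{32 - 67} \left(-4\right) 136 = \frac{87}{-35} \left(-4\right) 136 = 87 \left(- \frac{1}{35}\right) \left(-4\right) 136 = \left(- \frac{87}{35}\right) \left(-4\right) 136 = \frac{348}{35} \cdot 136 = \frac{47328}{35}$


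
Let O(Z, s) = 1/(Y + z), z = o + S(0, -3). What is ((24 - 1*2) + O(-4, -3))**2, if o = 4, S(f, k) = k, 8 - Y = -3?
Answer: 70225/144 ≈ 487.67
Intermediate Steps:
Y = 11 (Y = 8 - 1*(-3) = 8 + 3 = 11)
z = 1 (z = 4 - 3 = 1)
O(Z, s) = 1/12 (O(Z, s) = 1/(11 + 1) = 1/12)
((24 - 1*2) + O(-4, -3))**2 = ((24 - 1*2) + 1/12)**2 = ((24 - 2) + 1/12)**2 = (22 + 1/12)**2 = (265/12)**2 = 70225/144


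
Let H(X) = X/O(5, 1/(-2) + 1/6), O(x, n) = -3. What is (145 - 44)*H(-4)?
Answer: 404/3 ≈ 134.67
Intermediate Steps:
H(X) = -X/3 (H(X) = X/(-3) = X*(-⅓) = -X/3)
(145 - 44)*H(-4) = (145 - 44)*(-⅓*(-4)) = 101*(4/3) = 404/3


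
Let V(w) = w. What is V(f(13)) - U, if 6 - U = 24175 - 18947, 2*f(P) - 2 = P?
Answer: 10459/2 ≈ 5229.5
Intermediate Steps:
f(P) = 1 + P/2
U = -5222 (U = 6 - (24175 - 18947) = 6 - 1*5228 = 6 - 5228 = -5222)
V(f(13)) - U = (1 + (½)*13) - 1*(-5222) = (1 + 13/2) + 5222 = 15/2 + 5222 = 10459/2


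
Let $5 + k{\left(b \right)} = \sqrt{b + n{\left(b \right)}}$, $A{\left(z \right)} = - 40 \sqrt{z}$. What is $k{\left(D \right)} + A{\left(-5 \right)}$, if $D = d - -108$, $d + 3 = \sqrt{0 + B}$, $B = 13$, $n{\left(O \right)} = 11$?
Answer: $-5 + \sqrt{116 + \sqrt{13}} - 40 i \sqrt{5} \approx 5.9364 - 89.443 i$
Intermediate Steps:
$d = -3 + \sqrt{13}$ ($d = -3 + \sqrt{0 + 13} = -3 + \sqrt{13} \approx 0.60555$)
$D = 105 + \sqrt{13}$ ($D = \left(-3 + \sqrt{13}\right) - -108 = \left(-3 + \sqrt{13}\right) + 108 = 105 + \sqrt{13} \approx 108.61$)
$k{\left(b \right)} = -5 + \sqrt{11 + b}$ ($k{\left(b \right)} = -5 + \sqrt{b + 11} = -5 + \sqrt{11 + b}$)
$k{\left(D \right)} + A{\left(-5 \right)} = \left(-5 + \sqrt{11 + \left(105 + \sqrt{13}\right)}\right) - 40 \sqrt{-5} = \left(-5 + \sqrt{116 + \sqrt{13}}\right) - 40 i \sqrt{5} = -5 + \sqrt{116 + \sqrt{13}} - 40 i \sqrt{5}$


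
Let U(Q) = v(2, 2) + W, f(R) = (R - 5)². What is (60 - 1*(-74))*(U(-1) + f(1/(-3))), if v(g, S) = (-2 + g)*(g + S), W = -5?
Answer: 28274/9 ≈ 3141.6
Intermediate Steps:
v(g, S) = (-2 + g)*(S + g)
f(R) = (-5 + R)²
U(Q) = -5 (U(Q) = (2² - 2*2 - 2*2 + 2*2) - 5 = (4 - 4 - 4 + 4) - 5 = 0 - 5 = -5)
(60 - 1*(-74))*(U(-1) + f(1/(-3))) = (60 - 1*(-74))*(-5 + (-5 + 1/(-3))²) = (60 + 74)*(-5 + (-5 - ⅓)²) = 134*(-5 + (-16/3)²) = 134*(-5 + 256/9) = 134*(211/9) = 28274/9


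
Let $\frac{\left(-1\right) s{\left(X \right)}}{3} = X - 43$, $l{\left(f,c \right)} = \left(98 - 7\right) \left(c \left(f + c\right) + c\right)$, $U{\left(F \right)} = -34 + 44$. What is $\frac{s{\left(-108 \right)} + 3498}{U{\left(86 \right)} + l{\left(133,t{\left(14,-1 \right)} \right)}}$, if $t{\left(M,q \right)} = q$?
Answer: $- \frac{1317}{4031} \approx -0.32672$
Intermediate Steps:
$U{\left(F \right)} = 10$
$l{\left(f,c \right)} = 91 c + 91 c \left(c + f\right)$ ($l{\left(f,c \right)} = 91 \left(c \left(c + f\right) + c\right) = 91 \left(c + c \left(c + f\right)\right) = 91 c + 91 c \left(c + f\right)$)
$s{\left(X \right)} = 129 - 3 X$ ($s{\left(X \right)} = - 3 \left(X - 43\right) = - 3 \left(-43 + X\right) = 129 - 3 X$)
$\frac{s{\left(-108 \right)} + 3498}{U{\left(86 \right)} + l{\left(133,t{\left(14,-1 \right)} \right)}} = \frac{\left(129 - -324\right) + 3498}{10 + 91 \left(-1\right) \left(1 - 1 + 133\right)} = \frac{\left(129 + 324\right) + 3498}{10 + 91 \left(-1\right) 133} = \frac{453 + 3498}{10 - 12103} = \frac{3951}{-12093} = 3951 \left(- \frac{1}{12093}\right) = - \frac{1317}{4031}$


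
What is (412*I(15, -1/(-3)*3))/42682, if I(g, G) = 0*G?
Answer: 0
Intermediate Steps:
I(g, G) = 0
(412*I(15, -1/(-3)*3))/42682 = (412*0)/42682 = 0*(1/42682) = 0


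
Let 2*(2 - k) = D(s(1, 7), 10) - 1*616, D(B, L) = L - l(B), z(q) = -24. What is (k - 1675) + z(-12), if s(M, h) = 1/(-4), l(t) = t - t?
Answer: -1394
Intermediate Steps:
l(t) = 0
s(M, h) = -¼
D(B, L) = L (D(B, L) = L - 1*0 = L + 0 = L)
k = 305 (k = 2 - (10 - 1*616)/2 = 2 - (10 - 616)/2 = 2 - ½*(-606) = 2 + 303 = 305)
(k - 1675) + z(-12) = (305 - 1675) - 24 = -1370 - 24 = -1394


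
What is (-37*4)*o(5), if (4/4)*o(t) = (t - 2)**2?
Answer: -1332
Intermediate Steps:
o(t) = (-2 + t)**2 (o(t) = (t - 2)**2 = (-2 + t)**2)
(-37*4)*o(5) = (-37*4)*(-2 + 5)**2 = -148*3**2 = -148*9 = -1332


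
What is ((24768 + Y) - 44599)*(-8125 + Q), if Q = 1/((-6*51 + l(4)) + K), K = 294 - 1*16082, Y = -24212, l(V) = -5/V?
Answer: 23038700788047/64381 ≈ 3.5785e+8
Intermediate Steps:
K = -15788 (K = 294 - 16082 = -15788)
Q = -4/64381 (Q = 1/((-6*51 - 5/4) - 15788) = 1/((-306 - 5*¼) - 15788) = 1/((-306 - 5/4) - 15788) = 1/(-1229/4 - 15788) = 1/(-64381/4) = -4/64381 ≈ -6.2130e-5)
((24768 + Y) - 44599)*(-8125 + Q) = ((24768 - 24212) - 44599)*(-8125 - 4/64381) = (556 - 44599)*(-523095629/64381) = -44043*(-523095629/64381) = 23038700788047/64381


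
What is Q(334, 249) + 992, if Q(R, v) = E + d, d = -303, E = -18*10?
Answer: 509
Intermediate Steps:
E = -180
Q(R, v) = -483 (Q(R, v) = -180 - 303 = -483)
Q(334, 249) + 992 = -483 + 992 = 509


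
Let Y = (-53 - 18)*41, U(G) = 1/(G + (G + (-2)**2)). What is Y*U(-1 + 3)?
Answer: -2911/8 ≈ -363.88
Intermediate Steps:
U(G) = 1/(4 + 2*G) (U(G) = 1/(G + (G + 4)) = 1/(G + (4 + G)) = 1/(4 + 2*G))
Y = -2911 (Y = -71*41 = -2911)
Y*U(-1 + 3) = -2911/(2*(2 + (-1 + 3))) = -2911/(2*(2 + 2)) = -2911/(2*4) = -2911*1/8 = -2911/8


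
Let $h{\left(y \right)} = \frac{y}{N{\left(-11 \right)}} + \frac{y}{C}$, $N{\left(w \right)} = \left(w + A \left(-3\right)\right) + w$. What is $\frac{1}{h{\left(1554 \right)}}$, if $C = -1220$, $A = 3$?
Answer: $- \frac{18910}{972027} \approx -0.019454$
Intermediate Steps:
$N{\left(w \right)} = -9 + 2 w$ ($N{\left(w \right)} = \left(w + 3 \left(-3\right)\right) + w = \left(w - 9\right) + w = \left(-9 + w\right) + w = -9 + 2 w$)
$h{\left(y \right)} = - \frac{1251 y}{37820}$ ($h{\left(y \right)} = \frac{y}{-9 + 2 \left(-11\right)} + \frac{y}{-1220} = \frac{y}{-9 - 22} + y \left(- \frac{1}{1220}\right) = \frac{y}{-31} - \frac{y}{1220} = y \left(- \frac{1}{31}\right) - \frac{y}{1220} = - \frac{y}{31} - \frac{y}{1220} = - \frac{1251 y}{37820}$)
$\frac{1}{h{\left(1554 \right)}} = \frac{1}{\left(- \frac{1251}{37820}\right) 1554} = \frac{1}{- \frac{972027}{18910}} = - \frac{18910}{972027}$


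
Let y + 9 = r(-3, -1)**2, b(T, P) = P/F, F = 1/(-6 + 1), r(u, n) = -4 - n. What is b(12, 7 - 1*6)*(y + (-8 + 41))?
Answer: -165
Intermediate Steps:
F = -1/5 (F = 1/(-5) = -1/5 ≈ -0.20000)
b(T, P) = -5*P (b(T, P) = P/(-1/5) = P*(-5) = -5*P)
y = 0 (y = -9 + (-4 - 1*(-1))**2 = -9 + (-4 + 1)**2 = -9 + (-3)**2 = -9 + 9 = 0)
b(12, 7 - 1*6)*(y + (-8 + 41)) = (-5*(7 - 1*6))*(0 + (-8 + 41)) = (-5*(7 - 6))*(0 + 33) = -5*1*33 = -5*33 = -165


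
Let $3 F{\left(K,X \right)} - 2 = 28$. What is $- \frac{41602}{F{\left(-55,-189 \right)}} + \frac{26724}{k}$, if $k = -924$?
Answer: $- \frac{1612812}{385} \approx -4189.1$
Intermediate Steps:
$F{\left(K,X \right)} = 10$ ($F{\left(K,X \right)} = \frac{2}{3} + \frac{1}{3} \cdot 28 = \frac{2}{3} + \frac{28}{3} = 10$)
$- \frac{41602}{F{\left(-55,-189 \right)}} + \frac{26724}{k} = - \frac{41602}{10} + \frac{26724}{-924} = \left(-41602\right) \frac{1}{10} + 26724 \left(- \frac{1}{924}\right) = - \frac{20801}{5} - \frac{2227}{77} = - \frac{1612812}{385}$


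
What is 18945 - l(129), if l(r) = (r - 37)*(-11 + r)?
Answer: 8089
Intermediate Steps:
l(r) = (-37 + r)*(-11 + r)
18945 - l(129) = 18945 - (407 + 129² - 48*129) = 18945 - (407 + 16641 - 6192) = 18945 - 1*10856 = 18945 - 10856 = 8089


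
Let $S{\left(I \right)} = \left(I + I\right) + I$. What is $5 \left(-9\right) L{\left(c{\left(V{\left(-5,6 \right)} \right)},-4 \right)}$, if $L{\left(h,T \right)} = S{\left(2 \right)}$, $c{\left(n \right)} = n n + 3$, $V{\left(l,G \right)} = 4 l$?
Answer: $-270$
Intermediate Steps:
$c{\left(n \right)} = 3 + n^{2}$ ($c{\left(n \right)} = n^{2} + 3 = 3 + n^{2}$)
$S{\left(I \right)} = 3 I$ ($S{\left(I \right)} = 2 I + I = 3 I$)
$L{\left(h,T \right)} = 6$ ($L{\left(h,T \right)} = 3 \cdot 2 = 6$)
$5 \left(-9\right) L{\left(c{\left(V{\left(-5,6 \right)} \right)},-4 \right)} = 5 \left(-9\right) 6 = \left(-45\right) 6 = -270$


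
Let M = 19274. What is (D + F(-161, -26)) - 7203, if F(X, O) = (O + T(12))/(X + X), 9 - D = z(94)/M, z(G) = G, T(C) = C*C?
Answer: -485325096/67459 ≈ -7194.4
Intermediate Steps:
T(C) = C²
D = 86686/9637 (D = 9 - 94/19274 = 9 - 1*47/9637 = 9 - 47/9637 = 86686/9637 ≈ 8.9951)
F(X, O) = (144 + O)/(2*X) (F(X, O) = (O + 12²)/(X + X) = (O + 144)/((2*X)) = (144 + O)*(1/(2*X)) = (144 + O)/(2*X))
(D + F(-161, -26)) - 7203 = (86686/9637 + (½)*(144 - 26)/(-161)) - 7203 = (86686/9637 + (½)*(-1/161)*118) - 7203 = (86686/9637 - 59/161) - 7203 = 582081/67459 - 7203 = -485325096/67459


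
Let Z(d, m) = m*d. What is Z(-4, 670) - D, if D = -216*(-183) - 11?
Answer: -42197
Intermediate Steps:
Z(d, m) = d*m
D = 39517 (D = 39528 - 11 = 39517)
Z(-4, 670) - D = -4*670 - 1*39517 = -2680 - 39517 = -42197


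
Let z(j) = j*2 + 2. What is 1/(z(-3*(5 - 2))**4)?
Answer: 1/65536 ≈ 1.5259e-5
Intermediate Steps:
z(j) = 2 + 2*j (z(j) = 2*j + 2 = 2 + 2*j)
1/(z(-3*(5 - 2))**4) = 1/((2 + 2*(-3*(5 - 2)))**4) = 1/((2 + 2*(-3*3))**4) = 1/((2 + 2*(-9))**4) = 1/((2 - 18)**4) = 1/((-16)**4) = 1/65536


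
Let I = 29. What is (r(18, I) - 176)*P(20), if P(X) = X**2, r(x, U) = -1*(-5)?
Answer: -68400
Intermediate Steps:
r(x, U) = 5
(r(18, I) - 176)*P(20) = (5 - 176)*20**2 = -171*400 = -68400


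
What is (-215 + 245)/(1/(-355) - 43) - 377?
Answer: -2882966/7633 ≈ -377.70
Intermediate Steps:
(-215 + 245)/(1/(-355) - 43) - 377 = 30/(-1/355 - 43) - 377 = 30/(-15266/355) - 377 = 30*(-355/15266) - 377 = -5325/7633 - 377 = -2882966/7633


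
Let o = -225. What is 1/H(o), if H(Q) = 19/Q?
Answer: -225/19 ≈ -11.842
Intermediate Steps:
1/H(o) = 1/(19/(-225)) = 1/(19*(-1/225)) = 1/(-19/225) = -225/19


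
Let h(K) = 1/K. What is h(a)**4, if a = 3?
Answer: 1/81 ≈ 0.012346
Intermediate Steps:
h(a)**4 = (1/3)**4 = 1/81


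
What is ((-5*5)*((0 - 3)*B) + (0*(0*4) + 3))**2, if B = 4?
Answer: 91809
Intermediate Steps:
((-5*5)*((0 - 3)*B) + (0*(0*4) + 3))**2 = ((-5*5)*((0 - 3)*4) + (0*(0*4) + 3))**2 = (-(-75)*4 + (0*0 + 3))**2 = (-25*(-12) + (0 + 3))**2 = (300 + 3)**2 = 303**2 = 91809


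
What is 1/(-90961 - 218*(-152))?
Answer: -1/57825 ≈ -1.7294e-5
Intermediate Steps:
1/(-90961 - 218*(-152)) = 1/(-90961 + 33136) = 1/(-57825) = -1/57825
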